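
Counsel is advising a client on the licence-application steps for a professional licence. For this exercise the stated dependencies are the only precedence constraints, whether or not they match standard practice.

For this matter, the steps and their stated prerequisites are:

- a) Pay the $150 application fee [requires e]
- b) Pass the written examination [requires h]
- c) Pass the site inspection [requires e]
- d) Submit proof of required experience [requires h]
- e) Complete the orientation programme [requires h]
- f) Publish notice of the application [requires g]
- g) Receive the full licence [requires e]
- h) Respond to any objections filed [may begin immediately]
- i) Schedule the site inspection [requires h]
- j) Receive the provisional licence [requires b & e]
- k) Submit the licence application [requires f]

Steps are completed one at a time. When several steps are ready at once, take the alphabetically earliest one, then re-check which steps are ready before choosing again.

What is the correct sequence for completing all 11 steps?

h has no prerequisites → h first.
Ready: b, d, e and i. b has the earlier label → b.
Now d, e and i have their prerequisites met. d has the earlier label, so d next.
Ready: e and i. e has the earlier label → e.
a, c, g and j now also ready, so the ready set is {a, c, g, i, j}; a has the earlier label → a.
c, g, i and j are all available; c has the earlier label → c.
g, i and j are all available; g has the earlier label → g.
f, i and j are all available; f has the earlier label → f.
Now i, j and k have their prerequisites met. i has the earlier label, so i next.
Ready: j and k. j has the earlier label → j.
Next only k has its prerequisites met → k.

h, b, d, e, a, c, g, f, i, j, k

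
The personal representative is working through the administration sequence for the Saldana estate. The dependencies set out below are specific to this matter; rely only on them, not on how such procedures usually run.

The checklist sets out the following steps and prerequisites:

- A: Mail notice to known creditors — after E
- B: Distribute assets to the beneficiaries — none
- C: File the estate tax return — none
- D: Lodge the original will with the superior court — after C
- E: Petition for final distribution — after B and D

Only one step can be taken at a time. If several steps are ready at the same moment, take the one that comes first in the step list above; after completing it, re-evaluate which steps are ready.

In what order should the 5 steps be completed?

Nothing is required for B and C. B is listed earlier → B first.
C is the only step now ready → C.
D needed C, now all done → D.
That leaves E as the only ready step → E.
That leaves A as the only ready step → A.

B, C, D, E, A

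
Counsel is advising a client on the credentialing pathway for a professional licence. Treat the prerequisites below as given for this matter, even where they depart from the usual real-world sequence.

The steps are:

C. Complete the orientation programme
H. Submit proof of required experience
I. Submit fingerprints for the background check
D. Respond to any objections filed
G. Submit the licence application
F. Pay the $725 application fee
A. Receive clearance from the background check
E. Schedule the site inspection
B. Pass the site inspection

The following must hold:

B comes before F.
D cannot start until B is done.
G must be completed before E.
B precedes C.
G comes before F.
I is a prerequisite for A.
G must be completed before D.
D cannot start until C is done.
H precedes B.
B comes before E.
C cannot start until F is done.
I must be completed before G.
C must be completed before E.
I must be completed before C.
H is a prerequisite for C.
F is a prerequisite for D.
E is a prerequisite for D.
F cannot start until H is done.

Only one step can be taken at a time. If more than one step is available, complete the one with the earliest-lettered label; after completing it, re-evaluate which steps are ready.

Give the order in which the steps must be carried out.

H, B, I, A, G, F, C, E, D

H and I have no prerequisites; H has the earlier label, so H is first.
Now B and I have their prerequisites met. B has the earlier label, so B next.
I is the only step now ready → I.
Ready: A and G. A has the earlier label → A.
G needed I, now all done → G.
F is the only step now ready → F.
C needed B, F, H and I, now all done → C.
Next only E has its prerequisites met → E.
That leaves D as the only ready step → D.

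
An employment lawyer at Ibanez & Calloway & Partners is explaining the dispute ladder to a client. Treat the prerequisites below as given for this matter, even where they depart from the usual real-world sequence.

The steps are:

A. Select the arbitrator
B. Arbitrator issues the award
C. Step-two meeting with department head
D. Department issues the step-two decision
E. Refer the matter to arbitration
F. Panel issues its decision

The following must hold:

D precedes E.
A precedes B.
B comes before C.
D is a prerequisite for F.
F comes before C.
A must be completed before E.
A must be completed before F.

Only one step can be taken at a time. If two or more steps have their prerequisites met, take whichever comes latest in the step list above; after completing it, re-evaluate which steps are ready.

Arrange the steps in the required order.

D, A, F, E, B, C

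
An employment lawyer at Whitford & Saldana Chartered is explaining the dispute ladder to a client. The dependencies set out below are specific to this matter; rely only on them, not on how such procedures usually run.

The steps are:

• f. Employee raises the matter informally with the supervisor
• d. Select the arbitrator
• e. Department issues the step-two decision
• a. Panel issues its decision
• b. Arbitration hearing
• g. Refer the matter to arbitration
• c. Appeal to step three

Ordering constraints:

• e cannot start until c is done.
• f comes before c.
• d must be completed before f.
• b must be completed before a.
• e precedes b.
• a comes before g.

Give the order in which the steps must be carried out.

d f c e b a g

d is the only step with nothing outstanding, so it goes first.
Next only f has its prerequisites met → f.
That leaves c as the only ready step → c.
e needed c, now all done → e.
b needed e, now all done → b.
Next only a has its prerequisites met → a.
g is the only step now ready → g.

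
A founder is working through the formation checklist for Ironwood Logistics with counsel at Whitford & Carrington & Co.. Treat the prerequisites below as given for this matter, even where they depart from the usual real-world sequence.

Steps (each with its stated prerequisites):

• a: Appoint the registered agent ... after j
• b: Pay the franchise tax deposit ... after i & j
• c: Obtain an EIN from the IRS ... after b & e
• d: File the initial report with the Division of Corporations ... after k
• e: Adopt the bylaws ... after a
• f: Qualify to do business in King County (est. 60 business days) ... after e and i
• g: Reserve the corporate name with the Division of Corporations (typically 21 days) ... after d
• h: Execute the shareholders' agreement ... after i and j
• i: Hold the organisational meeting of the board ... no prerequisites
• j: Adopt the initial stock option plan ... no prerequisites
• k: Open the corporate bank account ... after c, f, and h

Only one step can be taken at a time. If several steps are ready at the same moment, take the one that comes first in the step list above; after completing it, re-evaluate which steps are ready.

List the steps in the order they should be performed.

Nothing is required for i and j. i is listed earlier → i first.
j is the only step now ready → j.
Ready: a, b and h. a is listed earlier → a.
Ready: b, e and h. b is listed earlier → b.
e and h are both available; e is listed earlier → e.
Now c, f and h have their prerequisites met. c is listed earlier, so c next.
f and h are both available; f is listed earlier → f.
That leaves h as the only ready step → h.
That leaves k as the only ready step → k.
d needed k, now all done → d.
That leaves g as the only ready step → g.

i, j, a, b, e, c, f, h, k, d, g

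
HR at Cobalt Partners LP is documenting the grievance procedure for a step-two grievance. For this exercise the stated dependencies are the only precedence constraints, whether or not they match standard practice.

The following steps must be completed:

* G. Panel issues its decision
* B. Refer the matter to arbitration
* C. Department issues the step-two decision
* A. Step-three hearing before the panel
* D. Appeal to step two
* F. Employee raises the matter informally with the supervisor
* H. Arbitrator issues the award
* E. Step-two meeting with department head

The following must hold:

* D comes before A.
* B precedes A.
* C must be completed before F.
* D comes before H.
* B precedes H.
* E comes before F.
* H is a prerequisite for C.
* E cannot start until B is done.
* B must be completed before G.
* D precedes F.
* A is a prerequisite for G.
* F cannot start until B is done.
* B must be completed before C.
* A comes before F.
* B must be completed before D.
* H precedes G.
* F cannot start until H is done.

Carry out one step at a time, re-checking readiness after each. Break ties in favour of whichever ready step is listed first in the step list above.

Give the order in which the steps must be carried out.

Only B has no prerequisites, so it is first.
Now D and E have their prerequisites met. D is listed earlier, so D next.
A and H now also ready, so the ready set is {A, H, E}; A is listed earlier → A.
Now H and E have their prerequisites met. H is listed earlier, so H next.
G and C now also ready, so the ready set is {G, C, E}; G is listed earlier → G.
Ready: C and E. C is listed earlier → C.
E needed B, now all done → E.
That leaves F as the only ready step → F.

B D A H G C E F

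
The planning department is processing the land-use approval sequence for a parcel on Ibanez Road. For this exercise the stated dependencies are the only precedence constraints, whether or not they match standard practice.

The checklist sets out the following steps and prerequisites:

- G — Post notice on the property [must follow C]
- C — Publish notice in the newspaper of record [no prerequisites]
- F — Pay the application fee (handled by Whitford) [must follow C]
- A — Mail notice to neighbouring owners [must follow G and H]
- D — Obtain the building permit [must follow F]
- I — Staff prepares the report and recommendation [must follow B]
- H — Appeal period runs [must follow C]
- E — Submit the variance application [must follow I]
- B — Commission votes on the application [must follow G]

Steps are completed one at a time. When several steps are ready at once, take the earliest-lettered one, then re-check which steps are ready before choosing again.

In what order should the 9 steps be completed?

Only C has no prerequisites, so it is first.
F, G and H are all available; F has the earlier label → F.
D now also ready, so the ready set is {D, G, H}; D has the earlier label → D.
Ready: G and H. G has the earlier label → G.
B and H are both available; B has the earlier label → B.
I now also ready, so the ready set is {H, I}; H has the earlier label → H.
A now also ready, so the ready set is {A, I}; A has the earlier label → A.
That leaves I as the only ready step → I.
E needed I, now all done → E.

C → F → D → G → B → H → A → I → E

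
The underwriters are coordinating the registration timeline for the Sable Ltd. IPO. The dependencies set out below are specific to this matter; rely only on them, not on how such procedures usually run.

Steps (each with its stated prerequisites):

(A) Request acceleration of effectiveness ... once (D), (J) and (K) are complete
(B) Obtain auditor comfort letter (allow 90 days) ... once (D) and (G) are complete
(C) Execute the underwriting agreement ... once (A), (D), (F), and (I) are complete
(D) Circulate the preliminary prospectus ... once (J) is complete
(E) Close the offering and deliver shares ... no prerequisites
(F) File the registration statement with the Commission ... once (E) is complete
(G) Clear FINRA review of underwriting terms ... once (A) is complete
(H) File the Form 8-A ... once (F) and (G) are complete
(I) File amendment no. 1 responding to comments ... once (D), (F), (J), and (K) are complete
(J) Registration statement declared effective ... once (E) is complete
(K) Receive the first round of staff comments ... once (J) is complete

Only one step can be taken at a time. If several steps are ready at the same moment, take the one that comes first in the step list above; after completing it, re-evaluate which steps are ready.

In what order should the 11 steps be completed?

(E) has no prerequisites → (E) first.
Ready: (F) and (J). (F) is listed earlier → (F).
That leaves (J) as the only ready step → (J).
(D) and (K) are both available; (D) is listed earlier → (D).
That leaves (K) as the only ready step → (K).
Ready: (A) and (I). (A) is listed earlier → (A).
(G) now also ready, so the ready set is {(G), (I)}; (G) is listed earlier → (G).
(B) and (H) now also ready, so the ready set is {(B), (H), (I)}; (B) is listed earlier → (B).
(H) and (I) are both available; (H) is listed earlier → (H).
(I) needed (D), (F), (J) and (K), now all done → (I).
Next only (C) has its prerequisites met → (C).

(E) → (F) → (J) → (D) → (K) → (A) → (G) → (B) → (H) → (I) → (C)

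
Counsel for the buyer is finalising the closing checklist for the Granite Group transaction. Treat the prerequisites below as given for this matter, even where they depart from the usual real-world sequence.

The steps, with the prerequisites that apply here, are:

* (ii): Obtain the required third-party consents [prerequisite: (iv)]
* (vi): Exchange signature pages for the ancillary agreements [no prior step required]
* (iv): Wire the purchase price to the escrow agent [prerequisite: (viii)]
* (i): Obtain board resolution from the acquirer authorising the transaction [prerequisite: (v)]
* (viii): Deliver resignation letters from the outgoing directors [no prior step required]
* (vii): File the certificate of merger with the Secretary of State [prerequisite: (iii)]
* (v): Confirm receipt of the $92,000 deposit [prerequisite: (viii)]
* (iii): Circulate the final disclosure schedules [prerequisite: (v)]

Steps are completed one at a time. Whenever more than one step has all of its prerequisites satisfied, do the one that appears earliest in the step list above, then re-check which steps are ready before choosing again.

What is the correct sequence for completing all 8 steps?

Nothing is required for (vi) and (viii). (vi) is listed earlier → (vi) first.
(viii) is the only step now ready → (viii).
Now (iv) and (v) have their prerequisites met. (iv) is listed earlier, so (iv) next.
(ii) now also ready, so the ready set is {(ii), (v)}; (ii) is listed earlier → (ii).
(v) is the only step now ready → (v).
Ready: (i) and (iii). (i) is listed earlier → (i).
Next only (iii) has its prerequisites met → (iii).
That leaves (vii) as the only ready step → (vii).

(vi) (viii) (iv) (ii) (v) (i) (iii) (vii)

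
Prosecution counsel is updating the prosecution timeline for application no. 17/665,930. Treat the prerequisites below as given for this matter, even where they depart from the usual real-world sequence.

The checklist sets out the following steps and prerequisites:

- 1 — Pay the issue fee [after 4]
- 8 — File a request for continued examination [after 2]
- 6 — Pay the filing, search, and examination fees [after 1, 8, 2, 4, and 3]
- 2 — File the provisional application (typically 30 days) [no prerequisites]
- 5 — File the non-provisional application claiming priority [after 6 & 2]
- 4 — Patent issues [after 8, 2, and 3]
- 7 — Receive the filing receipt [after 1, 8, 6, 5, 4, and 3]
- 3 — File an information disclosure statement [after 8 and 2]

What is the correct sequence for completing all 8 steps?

2, 8, 3, 4, 1, 6, 5, 7

Only 2 has no prerequisites, so it is first.
Next only 8 has its prerequisites met → 8.
That leaves 3 as the only ready step → 3.
4 is the only step now ready → 4.
1 needed 4, now all done → 1.
6 needed 1, 8, 2, 4 and 3, now all done → 6.
5 is the only step now ready → 5.
Next only 7 has its prerequisites met → 7.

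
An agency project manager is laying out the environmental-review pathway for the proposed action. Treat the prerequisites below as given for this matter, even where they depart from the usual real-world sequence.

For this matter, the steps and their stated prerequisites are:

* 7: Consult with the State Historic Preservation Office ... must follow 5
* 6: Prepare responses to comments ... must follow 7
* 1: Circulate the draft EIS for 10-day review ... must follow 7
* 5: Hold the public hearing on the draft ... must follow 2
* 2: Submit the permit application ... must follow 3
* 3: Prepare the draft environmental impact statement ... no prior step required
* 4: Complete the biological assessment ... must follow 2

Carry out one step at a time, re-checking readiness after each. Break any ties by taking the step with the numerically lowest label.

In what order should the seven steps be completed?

3 is the only step with nothing outstanding, so it goes first.
2 needed 3, now all done → 2.
Ready: 4 and 5. 4 has the earlier label → 4.
5 is the only step now ready → 5.
7 needed 5, now all done → 7.
Now 1 and 6 have their prerequisites met. 1 has the earlier label, so 1 next.
That leaves 6 as the only ready step → 6.

3 2 4 5 7 1 6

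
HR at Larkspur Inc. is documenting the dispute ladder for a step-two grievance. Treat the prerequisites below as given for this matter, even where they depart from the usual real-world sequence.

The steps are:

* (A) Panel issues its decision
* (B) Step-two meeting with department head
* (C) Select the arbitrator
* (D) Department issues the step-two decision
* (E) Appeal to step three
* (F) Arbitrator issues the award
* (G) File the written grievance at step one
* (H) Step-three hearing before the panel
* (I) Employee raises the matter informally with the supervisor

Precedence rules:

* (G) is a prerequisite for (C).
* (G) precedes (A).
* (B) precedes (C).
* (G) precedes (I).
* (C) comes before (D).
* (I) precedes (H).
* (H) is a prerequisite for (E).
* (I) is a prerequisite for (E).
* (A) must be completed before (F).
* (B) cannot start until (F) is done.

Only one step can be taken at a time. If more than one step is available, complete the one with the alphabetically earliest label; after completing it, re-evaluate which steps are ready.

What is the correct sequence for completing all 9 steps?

(G), (A), (F), (B), (C), (D), (I), (H), (E)

Only (G) has no prerequisites, so it is first.
Now (A) and (I) have their prerequisites met. (A) has the earlier label, so (A) next.
Now (F) and (I) have their prerequisites met. (F) has the earlier label, so (F) next.
(B) now also ready, so the ready set is {(B), (I)}; (B) has the earlier label → (B).
Now (C) and (I) have their prerequisites met. (C) has the earlier label, so (C) next.
(D) now also ready, so the ready set is {(D), (I)}; (D) has the earlier label → (D).
Next only (I) has its prerequisites met → (I).
(H) is the only step now ready → (H).
(E) needed (H) and (I), now all done → (E).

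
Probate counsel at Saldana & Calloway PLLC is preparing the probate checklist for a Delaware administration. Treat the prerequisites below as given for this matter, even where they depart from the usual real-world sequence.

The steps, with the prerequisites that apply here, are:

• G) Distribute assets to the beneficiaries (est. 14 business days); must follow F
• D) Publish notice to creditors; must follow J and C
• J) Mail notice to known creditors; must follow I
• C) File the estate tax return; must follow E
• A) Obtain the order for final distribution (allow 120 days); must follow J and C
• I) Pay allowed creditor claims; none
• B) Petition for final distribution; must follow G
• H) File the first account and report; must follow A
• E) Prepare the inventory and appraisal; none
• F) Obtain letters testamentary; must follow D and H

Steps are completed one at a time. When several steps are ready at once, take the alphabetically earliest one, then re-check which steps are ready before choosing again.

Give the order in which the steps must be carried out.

E → C → I → J → A → D → H → F → G → B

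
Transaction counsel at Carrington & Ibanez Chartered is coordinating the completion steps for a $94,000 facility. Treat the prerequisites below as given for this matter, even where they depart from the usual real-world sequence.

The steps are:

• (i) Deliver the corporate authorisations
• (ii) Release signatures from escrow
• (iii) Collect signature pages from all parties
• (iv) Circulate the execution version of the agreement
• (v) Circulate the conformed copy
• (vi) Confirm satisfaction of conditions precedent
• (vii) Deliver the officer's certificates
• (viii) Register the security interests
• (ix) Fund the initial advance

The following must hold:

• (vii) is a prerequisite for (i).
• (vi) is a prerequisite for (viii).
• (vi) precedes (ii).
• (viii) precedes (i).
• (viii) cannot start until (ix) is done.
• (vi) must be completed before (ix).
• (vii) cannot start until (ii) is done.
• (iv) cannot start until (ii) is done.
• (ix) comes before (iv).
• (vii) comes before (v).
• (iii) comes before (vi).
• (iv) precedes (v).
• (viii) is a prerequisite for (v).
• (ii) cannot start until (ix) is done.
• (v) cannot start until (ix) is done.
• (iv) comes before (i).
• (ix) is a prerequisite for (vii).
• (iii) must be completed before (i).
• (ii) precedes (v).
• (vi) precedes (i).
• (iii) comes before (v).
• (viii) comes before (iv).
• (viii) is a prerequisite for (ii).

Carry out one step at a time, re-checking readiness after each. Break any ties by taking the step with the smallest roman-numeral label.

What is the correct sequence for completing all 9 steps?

(iii) (vi) (ix) (viii) (ii) (iv) (vii) (i) (v)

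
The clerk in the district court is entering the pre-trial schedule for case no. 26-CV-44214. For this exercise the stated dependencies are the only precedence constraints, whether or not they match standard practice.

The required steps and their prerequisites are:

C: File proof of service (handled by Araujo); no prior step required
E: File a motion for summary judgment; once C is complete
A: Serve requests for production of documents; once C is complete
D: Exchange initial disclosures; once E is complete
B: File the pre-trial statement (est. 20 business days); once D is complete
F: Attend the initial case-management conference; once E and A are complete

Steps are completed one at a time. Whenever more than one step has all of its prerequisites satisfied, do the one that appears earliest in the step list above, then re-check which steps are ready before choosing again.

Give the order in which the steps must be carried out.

C is the only step with nothing outstanding, so it goes first.
Ready: E and A. E is listed earlier → E.
Ready: A and D. A is listed earlier → A.
F now also ready, so the ready set is {D, F}; D is listed earlier → D.
B and F are both available; B is listed earlier → B.
Next only F has its prerequisites met → F.

C, E, A, D, B, F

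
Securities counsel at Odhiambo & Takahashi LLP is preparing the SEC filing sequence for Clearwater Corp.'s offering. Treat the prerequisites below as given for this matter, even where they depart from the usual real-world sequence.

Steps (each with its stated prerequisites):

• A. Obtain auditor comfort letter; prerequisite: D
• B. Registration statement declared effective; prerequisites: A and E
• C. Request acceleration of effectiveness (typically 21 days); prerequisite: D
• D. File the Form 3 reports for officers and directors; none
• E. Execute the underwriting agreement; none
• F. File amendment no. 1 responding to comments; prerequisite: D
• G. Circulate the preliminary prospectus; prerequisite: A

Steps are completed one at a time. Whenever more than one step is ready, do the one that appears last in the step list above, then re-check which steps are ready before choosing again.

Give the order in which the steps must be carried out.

E and D have no prerequisites; E is listed later, so E is first.
Next only D has its prerequisites met → D.
Now F, C and A have their prerequisites met. F is listed later, so F next.
C and A are both available; C is listed later → C.
That leaves A as the only ready step → A.
Now G and B have their prerequisites met. G is listed later, so G next.
B needed E and A, now all done → B.

E, D, F, C, A, G, B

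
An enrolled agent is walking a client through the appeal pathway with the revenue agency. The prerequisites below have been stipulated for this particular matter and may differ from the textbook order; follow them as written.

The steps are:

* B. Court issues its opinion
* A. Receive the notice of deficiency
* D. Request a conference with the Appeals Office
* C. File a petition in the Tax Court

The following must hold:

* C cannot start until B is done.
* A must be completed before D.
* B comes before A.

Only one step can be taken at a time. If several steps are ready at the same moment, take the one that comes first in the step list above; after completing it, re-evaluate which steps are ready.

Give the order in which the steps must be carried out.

B has no prerequisites → B first.
Now A and C have their prerequisites met. A is listed earlier, so A next.
D now also ready, so the ready set is {D, C}; D is listed earlier → D.
C needed B, now all done → C.

B, A, D, C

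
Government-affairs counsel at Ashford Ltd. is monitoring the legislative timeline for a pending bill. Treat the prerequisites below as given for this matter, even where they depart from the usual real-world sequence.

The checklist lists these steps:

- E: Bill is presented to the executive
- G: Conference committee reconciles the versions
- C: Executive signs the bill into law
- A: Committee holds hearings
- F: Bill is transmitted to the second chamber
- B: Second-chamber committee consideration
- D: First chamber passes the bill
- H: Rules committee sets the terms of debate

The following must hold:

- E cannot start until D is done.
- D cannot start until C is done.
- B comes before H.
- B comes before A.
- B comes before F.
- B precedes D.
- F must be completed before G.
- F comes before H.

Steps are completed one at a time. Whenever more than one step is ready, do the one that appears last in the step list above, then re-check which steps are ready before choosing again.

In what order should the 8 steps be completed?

B, F, H, A, C, D, G, E

B and C have no prerequisites; B is listed later, so B is first.
F and A now also ready, so the ready set is {F, A, C}; F is listed later → F.
H, A, C and G are all available; H is listed later → H.
Ready: A, C and G. A is listed later → A.
Ready: C and G. C is listed later → C.
D and G are both available; D is listed later → D.
E now also ready, so the ready set is {G, E}; G is listed later → G.
E is the only step now ready → E.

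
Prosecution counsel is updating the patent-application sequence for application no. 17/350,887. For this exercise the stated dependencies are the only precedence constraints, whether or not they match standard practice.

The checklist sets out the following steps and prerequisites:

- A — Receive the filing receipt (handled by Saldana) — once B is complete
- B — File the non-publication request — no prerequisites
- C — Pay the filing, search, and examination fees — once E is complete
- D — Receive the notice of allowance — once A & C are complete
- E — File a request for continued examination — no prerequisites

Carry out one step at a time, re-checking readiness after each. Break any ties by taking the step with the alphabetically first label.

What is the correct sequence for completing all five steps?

B and E have no prerequisites; B has the earlier label, so B is first.
A now also ready, so the ready set is {A, E}; A has the earlier label → A.
That leaves E as the only ready step → E.
C is the only step now ready → C.
D is the only step now ready → D.

B A E C D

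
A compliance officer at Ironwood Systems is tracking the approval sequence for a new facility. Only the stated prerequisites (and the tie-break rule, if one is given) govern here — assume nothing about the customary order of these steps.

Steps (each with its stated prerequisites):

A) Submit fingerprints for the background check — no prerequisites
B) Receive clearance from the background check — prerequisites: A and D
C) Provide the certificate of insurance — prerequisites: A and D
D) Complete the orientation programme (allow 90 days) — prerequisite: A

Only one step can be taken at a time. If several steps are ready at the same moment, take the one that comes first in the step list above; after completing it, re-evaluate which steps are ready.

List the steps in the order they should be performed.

A has no prerequisites → A first.
Next only D has its prerequisites met → D.
Now B and C have their prerequisites met. B is listed earlier, so B next.
C needed A and D, now all done → C.

A → D → B → C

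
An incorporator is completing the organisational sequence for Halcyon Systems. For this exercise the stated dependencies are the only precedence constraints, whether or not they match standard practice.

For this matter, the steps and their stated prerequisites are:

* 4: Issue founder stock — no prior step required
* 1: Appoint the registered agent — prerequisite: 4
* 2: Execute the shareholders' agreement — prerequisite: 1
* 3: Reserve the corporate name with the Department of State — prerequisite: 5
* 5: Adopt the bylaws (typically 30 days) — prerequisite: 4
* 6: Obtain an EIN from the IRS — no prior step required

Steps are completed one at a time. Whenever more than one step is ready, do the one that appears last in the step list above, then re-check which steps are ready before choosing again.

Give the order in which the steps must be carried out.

6 4 5 3 1 2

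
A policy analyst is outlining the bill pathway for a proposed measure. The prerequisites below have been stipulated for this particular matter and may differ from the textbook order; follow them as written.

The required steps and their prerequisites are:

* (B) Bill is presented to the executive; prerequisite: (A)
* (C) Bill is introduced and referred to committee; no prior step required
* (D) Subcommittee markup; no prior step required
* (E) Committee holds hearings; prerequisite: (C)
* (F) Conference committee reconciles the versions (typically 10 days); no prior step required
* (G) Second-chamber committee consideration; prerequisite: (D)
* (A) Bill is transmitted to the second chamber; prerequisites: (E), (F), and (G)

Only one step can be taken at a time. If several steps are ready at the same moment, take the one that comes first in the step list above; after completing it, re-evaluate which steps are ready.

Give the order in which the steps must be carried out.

(C), (D), (E), (F), (G), (A), (B)

(C), (D) and (F) have no prerequisites; (C) is listed earlier, so (C) is first.
(D), (E) and (F) are all available; (D) is listed earlier → (D).
(E), (F) and (G) are all available; (E) is listed earlier → (E).
Now (F) and (G) have their prerequisites met. (F) is listed earlier, so (F) next.
(G) needed (D), now all done → (G).
(A) needed (E), (F) and (G), now all done → (A).
(B) needed (A), now all done → (B).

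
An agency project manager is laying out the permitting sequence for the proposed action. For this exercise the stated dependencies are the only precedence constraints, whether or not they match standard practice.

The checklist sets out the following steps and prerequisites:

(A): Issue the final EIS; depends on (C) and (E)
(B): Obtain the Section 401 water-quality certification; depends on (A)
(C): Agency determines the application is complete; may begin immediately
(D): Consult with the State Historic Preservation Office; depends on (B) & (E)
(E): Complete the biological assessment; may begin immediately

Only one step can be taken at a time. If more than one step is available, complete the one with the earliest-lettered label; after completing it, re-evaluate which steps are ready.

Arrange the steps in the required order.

(C) and (E) have no prerequisites; (C) has the earlier label, so (C) is first.
That leaves (E) as the only ready step → (E).
(A) needed (C) and (E), now all done → (A).
(B) needed (A), now all done → (B).
(D) is the only step now ready → (D).

(C), (E), (A), (B), (D)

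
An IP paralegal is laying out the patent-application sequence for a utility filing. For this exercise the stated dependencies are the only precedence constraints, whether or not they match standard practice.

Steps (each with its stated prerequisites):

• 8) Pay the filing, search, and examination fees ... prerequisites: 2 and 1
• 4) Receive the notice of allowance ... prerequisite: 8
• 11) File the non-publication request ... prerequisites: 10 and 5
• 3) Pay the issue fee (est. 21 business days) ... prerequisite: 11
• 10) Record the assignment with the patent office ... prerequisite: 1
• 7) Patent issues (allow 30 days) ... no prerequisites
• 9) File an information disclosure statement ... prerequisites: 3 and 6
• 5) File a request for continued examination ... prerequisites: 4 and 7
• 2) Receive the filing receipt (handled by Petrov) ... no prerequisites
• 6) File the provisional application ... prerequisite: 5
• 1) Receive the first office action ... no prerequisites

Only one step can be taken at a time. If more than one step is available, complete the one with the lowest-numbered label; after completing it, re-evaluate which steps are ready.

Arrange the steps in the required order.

Nothing is required for 1, 2 and 7. 1 has the earlier label → 1 first.
10 now also ready, so the ready set is {2, 7, 10}; 2 has the earlier label → 2.
Ready: 7, 8 and 10. 7 has the earlier label → 7.
8 and 10 are both available; 8 has the earlier label → 8.
4 now also ready, so the ready set is {4, 10}; 4 has the earlier label → 4.
5 and 10 are both available; 5 has the earlier label → 5.
Now 6 and 10 have their prerequisites met. 6 has the earlier label, so 6 next.
That leaves 10 as the only ready step → 10.
11 needed 5 and 10, now all done → 11.
3 needed 11, now all done → 3.
Next only 9 has its prerequisites met → 9.

1 → 2 → 7 → 8 → 4 → 5 → 6 → 10 → 11 → 3 → 9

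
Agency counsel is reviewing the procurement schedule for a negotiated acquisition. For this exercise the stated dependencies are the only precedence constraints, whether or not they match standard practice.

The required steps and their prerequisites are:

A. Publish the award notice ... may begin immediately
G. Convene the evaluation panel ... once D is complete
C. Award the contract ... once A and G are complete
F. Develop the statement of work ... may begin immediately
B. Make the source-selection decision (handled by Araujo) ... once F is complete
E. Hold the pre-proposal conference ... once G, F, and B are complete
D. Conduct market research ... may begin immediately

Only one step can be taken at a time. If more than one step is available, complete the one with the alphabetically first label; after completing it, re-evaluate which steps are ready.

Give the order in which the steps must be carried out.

Nothing is required for A, D and F. A has the earlier label → A first.
Ready: D and F. D has the earlier label → D.
Now F and G have their prerequisites met. F has the earlier label, so F next.
B and G are both available; B has the earlier label → B.
G needed D, now all done → G.
Now C and E have their prerequisites met. C has the earlier label, so C next.
E needed B, F and G, now all done → E.

A → D → F → B → G → C → E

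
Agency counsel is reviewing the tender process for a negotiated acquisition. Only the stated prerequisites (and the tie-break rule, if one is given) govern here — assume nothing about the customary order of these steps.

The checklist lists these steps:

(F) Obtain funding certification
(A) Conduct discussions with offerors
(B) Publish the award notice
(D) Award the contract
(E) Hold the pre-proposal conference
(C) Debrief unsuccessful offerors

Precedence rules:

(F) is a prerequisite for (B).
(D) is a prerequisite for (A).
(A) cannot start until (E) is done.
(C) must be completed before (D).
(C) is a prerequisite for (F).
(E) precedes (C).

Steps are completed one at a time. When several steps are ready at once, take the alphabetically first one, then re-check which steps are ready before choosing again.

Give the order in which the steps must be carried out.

(E), (C), (D), (A), (F), (B)

(E) is the only step with nothing outstanding, so it goes first.
(C) needed (E), now all done → (C).
Ready: (D) and (F). (D) has the earlier label → (D).
(A) now also ready, so the ready set is {(A), (F)}; (A) has the earlier label → (A).
(F) needed (C), now all done → (F).
(B) needed (F), now all done → (B).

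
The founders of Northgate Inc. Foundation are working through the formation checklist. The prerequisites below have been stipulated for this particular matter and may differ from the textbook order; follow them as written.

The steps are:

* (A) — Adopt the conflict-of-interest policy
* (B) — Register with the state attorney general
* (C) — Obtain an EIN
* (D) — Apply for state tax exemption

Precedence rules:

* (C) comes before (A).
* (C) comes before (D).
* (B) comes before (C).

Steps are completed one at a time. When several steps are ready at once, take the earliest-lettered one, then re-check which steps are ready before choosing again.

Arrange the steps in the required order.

(B) → (C) → (A) → (D)

(B) has no prerequisites → (B) first.
(C) needed (B), now all done → (C).
Ready: (A) and (D). (A) has the earlier label → (A).
(D) needed (C), now all done → (D).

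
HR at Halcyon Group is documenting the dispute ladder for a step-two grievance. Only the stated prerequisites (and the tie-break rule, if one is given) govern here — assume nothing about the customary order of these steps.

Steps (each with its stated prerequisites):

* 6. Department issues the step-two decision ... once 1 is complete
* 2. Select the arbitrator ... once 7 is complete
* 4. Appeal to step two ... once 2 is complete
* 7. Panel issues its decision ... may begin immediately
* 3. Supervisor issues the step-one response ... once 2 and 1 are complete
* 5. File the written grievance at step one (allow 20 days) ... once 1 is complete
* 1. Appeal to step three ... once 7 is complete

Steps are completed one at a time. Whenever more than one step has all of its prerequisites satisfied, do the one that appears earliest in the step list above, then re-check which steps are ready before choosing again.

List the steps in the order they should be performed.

7 2 4 1 6 3 5

7 has no prerequisites → 7 first.
Now 2 and 1 have their prerequisites met. 2 is listed earlier, so 2 next.
4 now also ready, so the ready set is {4, 1}; 4 is listed earlier → 4.
That leaves 1 as the only ready step → 1.
6, 3 and 5 are all available; 6 is listed earlier → 6.
Ready: 3 and 5. 3 is listed earlier → 3.
Next only 5 has its prerequisites met → 5.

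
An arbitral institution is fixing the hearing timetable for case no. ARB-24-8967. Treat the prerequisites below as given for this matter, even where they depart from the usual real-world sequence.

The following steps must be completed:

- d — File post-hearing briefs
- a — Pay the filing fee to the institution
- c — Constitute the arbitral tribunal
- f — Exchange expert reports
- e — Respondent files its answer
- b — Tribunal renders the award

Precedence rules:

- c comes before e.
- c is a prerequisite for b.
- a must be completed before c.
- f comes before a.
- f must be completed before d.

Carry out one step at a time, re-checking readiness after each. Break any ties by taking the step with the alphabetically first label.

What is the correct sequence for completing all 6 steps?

f, a, c, b, d, e

f is the only step with nothing outstanding, so it goes first.
Now a and d have their prerequisites met. a has the earlier label, so a next.
c and d are both available; c has the earlier label → c.
b, d and e are all available; b has the earlier label → b.
Ready: d and e. d has the earlier label → d.
e needed c, now all done → e.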